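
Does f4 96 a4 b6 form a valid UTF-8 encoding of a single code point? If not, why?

invalid (encodes a value above U+10FFFF)

Leading byte 0xF4 = 11110100 → 4-byte form.
Payload = 0x116936, which exceeds U+10FFFF, the maximum Unicode code point. (Leading bytes F5–FF, or F4 followed by ≥ 0x90, are invalid.)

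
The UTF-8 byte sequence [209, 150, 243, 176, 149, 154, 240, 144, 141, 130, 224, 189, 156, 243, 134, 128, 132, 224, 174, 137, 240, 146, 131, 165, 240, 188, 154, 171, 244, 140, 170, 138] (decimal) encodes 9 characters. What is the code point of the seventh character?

U+120E5

Offset 0: leading byte 0xD1 = 11010001 → 2-byte char #1 = D1 96.
Offset 2: leading byte 0xF3 = 11110011 → 4-byte char #2 = F3 B0 95 9A.
Offset 6: leading byte 0xF0 = 11110000 → 4-byte char #3 = F0 90 8D 82.
Offset 10: leading byte 0xE0 = 11100000 → 3-byte char #4 = E0 BD 9C.
Offset 13: leading byte 0xF3 = 11110011 → 4-byte char #5 = F3 86 80 84.
Offset 17: leading byte 0xE0 = 11100000 → 3-byte char #6 = E0 AE 89.
Offset 20: leading byte 0xF0 = 11110000 → 4-byte char #7 = F0 92 83 A5.
Leading byte 0xF0 = 11110000 matches 11110xxx → 4-byte sequence.
Byte 1: 0xF0 = 11110000, payload 000 (3 bits).
Byte 2: 0x92 = 10010010 (10xxxxxx ✓), payload 010010.
Byte 3: 0x83 = 10000011 (10xxxxxx ✓), payload 000011.
Byte 4: 0xA5 = 10100101 (10xxxxxx ✓), payload 100101.
Concatenate: 000010010000011100101 = 0x120E5 (21 bits → U+120E5).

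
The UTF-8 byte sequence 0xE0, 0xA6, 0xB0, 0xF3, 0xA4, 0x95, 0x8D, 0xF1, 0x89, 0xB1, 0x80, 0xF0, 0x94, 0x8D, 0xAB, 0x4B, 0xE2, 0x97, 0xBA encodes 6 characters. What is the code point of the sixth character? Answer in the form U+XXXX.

Offset 0: leading byte 0xE0 = 11100000 → 3-byte char #1 = E0 A6 B0.
Offset 3: leading byte 0xF3 = 11110011 → 4-byte char #2 = F3 A4 95 8D.
Offset 7: leading byte 0xF1 = 11110001 → 4-byte char #3 = F1 89 B1 80.
Offset 11: leading byte 0xF0 = 11110000 → 4-byte char #4 = F0 94 8D AB.
Offset 15: leading byte 0x4B = 01001011 → 1-byte char #5 = 4B.
Offset 16: leading byte 0xE2 = 11100010 → 3-byte char #6 = E2 97 BA.
Leading byte 0xE2 = 11100010 matches 1110xxxx → 3-byte sequence.
Byte 1: 0xE2 = 11100010, payload 0010 (4 bits).
Byte 2: 0x97 = 10010111 (10xxxxxx ✓), payload 010111.
Byte 3: 0xBA = 10111010 (10xxxxxx ✓), payload 111010.
Concatenate: 0010010111111010 = 0x25FA (16 bits → U+25FA).

U+25FA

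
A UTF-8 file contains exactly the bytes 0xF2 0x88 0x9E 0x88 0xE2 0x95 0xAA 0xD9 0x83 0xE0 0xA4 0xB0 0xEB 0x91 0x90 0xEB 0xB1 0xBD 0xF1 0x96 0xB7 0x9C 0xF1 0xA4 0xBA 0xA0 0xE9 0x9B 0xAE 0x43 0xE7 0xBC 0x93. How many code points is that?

Byte at offset 0: 0xF2 = 11110010 → 4-byte char (#1). Advance 4.
Byte at offset 4: 0xE2 = 11100010 → 3-byte char (#2). Advance 3.
Byte at offset 7: 0xD9 = 11011001 → 2-byte char (#3). Advance 2.
Byte at offset 9: 0xE0 = 11100000 → 3-byte char (#4). Advance 3.
Byte at offset 12: 0xEB = 11101011 → 3-byte char (#5). Advance 3.
Byte at offset 15: 0xEB = 11101011 → 3-byte char (#6). Advance 3.
Byte at offset 18: 0xF1 = 11110001 → 4-byte char (#7). Advance 4.
Byte at offset 22: 0xF1 = 11110001 → 4-byte char (#8). Advance 4.
Byte at offset 26: 0xE9 = 11101001 → 3-byte char (#9). Advance 3.
Byte at offset 29: 0x43 = 01000011 → 1-byte char (#10). Advance 1.
Byte at offset 30: 0xE7 = 11100111 → 3-byte char (#11). Advance 3.
Reached end at offset 33 after 11 code points.

11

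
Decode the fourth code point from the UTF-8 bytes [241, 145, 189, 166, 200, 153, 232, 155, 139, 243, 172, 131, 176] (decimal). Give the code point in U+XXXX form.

Offset 0: leading byte 0xF1 = 11110001 → 4-byte char #1 = F1 91 BD A6.
Offset 4: leading byte 0xC8 = 11001000 → 2-byte char #2 = C8 99.
Offset 6: leading byte 0xE8 = 11101000 → 3-byte char #3 = E8 9B 8B.
Offset 9: leading byte 0xF3 = 11110011 → 4-byte char #4 = F3 AC 83 B0.
Leading byte 0xF3 = 11110011 matches 11110xxx → 4-byte sequence.
Byte 1: 0xF3 = 11110011, payload 011 (3 bits).
Byte 2: 0xAC = 10101100 (10xxxxxx ✓), payload 101100.
Byte 3: 0x83 = 10000011 (10xxxxxx ✓), payload 000011.
Byte 4: 0xB0 = 10110000 (10xxxxxx ✓), payload 110000.
Concatenate: 011101100000011110000 = 0xEC0F0 (21 bits → U+EC0F0).

U+EC0F0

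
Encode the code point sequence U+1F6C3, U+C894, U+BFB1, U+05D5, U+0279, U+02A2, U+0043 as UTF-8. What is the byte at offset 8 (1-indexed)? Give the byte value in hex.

1-indexed offset 8 is 0-indexed offset 7.
U+1F6C3 → 4-byte form F0 9F 9B 83 at offsets 0–3.
U+C894 → 3-byte form EC A2 94 at offsets 4–6.
U+BFB1 → 3-byte form EB BE B1 at offsets 7–9.
Offset 7 falls in char 3's range; it's byte 1 of EB BE B1 = 0xEB.

0xEB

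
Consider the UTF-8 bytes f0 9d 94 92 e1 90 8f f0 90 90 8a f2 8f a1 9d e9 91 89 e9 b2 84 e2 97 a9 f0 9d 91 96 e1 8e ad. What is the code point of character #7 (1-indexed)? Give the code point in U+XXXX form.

Offset 0: leading byte 0xF0 = 11110000 → 4-byte char #1 = F0 9D 94 92.
Offset 4: leading byte 0xE1 = 11100001 → 3-byte char #2 = E1 90 8F.
Offset 7: leading byte 0xF0 = 11110000 → 4-byte char #3 = F0 90 90 8A.
Offset 11: leading byte 0xF2 = 11110010 → 4-byte char #4 = F2 8F A1 9D.
Offset 15: leading byte 0xE9 = 11101001 → 3-byte char #5 = E9 91 89.
Offset 18: leading byte 0xE9 = 11101001 → 3-byte char #6 = E9 B2 84.
Offset 21: leading byte 0xE2 = 11100010 → 3-byte char #7 = E2 97 A9.
Leading byte 0xE2 = 11100010 matches 1110xxxx → 3-byte sequence.
Byte 1: 0xE2 = 11100010, payload 0010 (4 bits).
Byte 2: 0x97 = 10010111 (10xxxxxx ✓), payload 010111.
Byte 3: 0xA9 = 10101001 (10xxxxxx ✓), payload 101001.
Concatenate: 0010010111101001 = 0x25E9 (16 bits → U+25E9).

U+25E9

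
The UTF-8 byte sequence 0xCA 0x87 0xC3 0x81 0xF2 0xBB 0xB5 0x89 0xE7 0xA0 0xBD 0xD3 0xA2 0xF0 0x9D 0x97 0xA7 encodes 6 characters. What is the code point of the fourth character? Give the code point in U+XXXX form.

U+783D

Offset 0: leading byte 0xCA = 11001010 → 2-byte char #1 = CA 87.
Offset 2: leading byte 0xC3 = 11000011 → 2-byte char #2 = C3 81.
Offset 4: leading byte 0xF2 = 11110010 → 4-byte char #3 = F2 BB B5 89.
Offset 8: leading byte 0xE7 = 11100111 → 3-byte char #4 = E7 A0 BD.
Leading byte 0xE7 = 11100111 matches 1110xxxx → 3-byte sequence.
Byte 1: 0xE7 = 11100111, payload 0111 (4 bits).
Byte 2: 0xA0 = 10100000 (10xxxxxx ✓), payload 100000.
Byte 3: 0xBD = 10111101 (10xxxxxx ✓), payload 111101.
Concatenate: 0111100000111101 = 0x783D (16 bits → U+783D).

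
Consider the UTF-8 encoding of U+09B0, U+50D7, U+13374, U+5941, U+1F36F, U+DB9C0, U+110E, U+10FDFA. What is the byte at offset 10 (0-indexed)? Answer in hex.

U+09B0 → 3-byte form E0 A6 B0 at offsets 0–2.
U+50D7 → 3-byte form E5 83 97 at offsets 3–5.
U+13374 → 4-byte form F0 93 8D B4 at offsets 6–9.
U+5941 → 3-byte form E5 A5 81 at offsets 10–12.
Offset 10 falls in char 4's range; it's byte 1 of E5 A5 81 = 0xE5.

0xE5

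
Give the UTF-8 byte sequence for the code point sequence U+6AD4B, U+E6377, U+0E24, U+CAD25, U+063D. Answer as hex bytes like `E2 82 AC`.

F1 AA B5 8B F3 A6 8D B7 E0 B8 A4 F3 8A B4 A5 D8 BD

U+6AD4B: 4-byte form → F1 AA B5 8B.
U+E6377: 4-byte form → F3 A6 8D B7.
U+0E24: 3-byte form → E0 B8 A4.
U+CAD25: 4-byte form → F3 8A B4 A5.
U+063D: 2-byte form → D8 BD.
Concatenated (17 bytes): F1 AA B5 8B F3 A6 8D B7 E0 B8 A4 F3 8A B4 A5 D8 BD.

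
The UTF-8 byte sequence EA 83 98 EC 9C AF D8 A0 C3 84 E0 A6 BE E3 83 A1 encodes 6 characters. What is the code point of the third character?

Offset 0: leading byte 0xEA = 11101010 → 3-byte char #1 = EA 83 98.
Offset 3: leading byte 0xEC = 11101100 → 3-byte char #2 = EC 9C AF.
Offset 6: leading byte 0xD8 = 11011000 → 2-byte char #3 = D8 A0.
Leading byte 0xD8 = 11011000 matches 110xxxxx → 2-byte sequence.
Byte 1: 0xD8 = 11011000, payload 11000 (5 bits).
Byte 2: 0xA0 = 10100000 (10xxxxxx ✓), payload 100000.
Concatenate: 11000100000 = 0x620 (11 bits → U+0620).

U+0620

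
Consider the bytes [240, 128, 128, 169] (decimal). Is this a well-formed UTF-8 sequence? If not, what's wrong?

Leading byte 0xF0 = 11110000 → 4-byte form.
Continuation bytes all match 10xxxxxx. Payload decodes to 0x29.
But 0x29 < 0x10000, the minimum for a 4-byte sequence — this is an overlong encoding.

invalid (overlong encoding)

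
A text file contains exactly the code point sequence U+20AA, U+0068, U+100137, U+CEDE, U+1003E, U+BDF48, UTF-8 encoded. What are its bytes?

E2 82 AA 68 F4 80 84 B7 EC BB 9E F0 90 80 BE F2 BD BD 88

U+20AA: 3-byte form → E2 82 AA.
U+0068: 1-byte form → 68.
U+100137: 4-byte form → F4 80 84 B7.
U+CEDE: 3-byte form → EC BB 9E.
U+1003E: 4-byte form → F0 90 80 BE.
U+BDF48: 4-byte form → F2 BD BD 88.
Concatenated (19 bytes): E2 82 AA 68 F4 80 84 B7 EC BB 9E F0 90 80 BE F2 BD BD 88.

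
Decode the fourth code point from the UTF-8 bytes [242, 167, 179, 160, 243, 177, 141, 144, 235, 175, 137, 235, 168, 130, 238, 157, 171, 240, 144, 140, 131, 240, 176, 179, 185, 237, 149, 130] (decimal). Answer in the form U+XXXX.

U+BA02

Offset 0: leading byte 0xF2 = 11110010 → 4-byte char #1 = F2 A7 B3 A0.
Offset 4: leading byte 0xF3 = 11110011 → 4-byte char #2 = F3 B1 8D 90.
Offset 8: leading byte 0xEB = 11101011 → 3-byte char #3 = EB AF 89.
Offset 11: leading byte 0xEB = 11101011 → 3-byte char #4 = EB A8 82.
Leading byte 0xEB = 11101011 matches 1110xxxx → 3-byte sequence.
Byte 1: 0xEB = 11101011, payload 1011 (4 bits).
Byte 2: 0xA8 = 10101000 (10xxxxxx ✓), payload 101000.
Byte 3: 0x82 = 10000010 (10xxxxxx ✓), payload 000010.
Concatenate: 1011101000000010 = 0xBA02 (16 bits → U+BA02).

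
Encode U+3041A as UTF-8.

U+3041A = 0x3041A = 197658 decimal. In range U+10000–U+10FFFF → 4-byte form: 11110xxx 10xxxxxx 10xxxxxx 10xxxxxx.
Binary (21 bits): 000110000010000011010.
Split 3+6+6+6: 000 | 110000 | 010000 | 011010.
Byte 1: 11110000 = 0xF0.
Byte 2: 10110000 = 0xB0.
Byte 3: 10010000 = 0x90.
Byte 4: 10011010 = 0x9A.

F0 B0 90 9A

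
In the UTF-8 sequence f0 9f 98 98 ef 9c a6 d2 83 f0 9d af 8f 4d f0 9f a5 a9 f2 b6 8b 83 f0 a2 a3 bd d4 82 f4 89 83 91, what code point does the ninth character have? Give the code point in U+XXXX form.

Offset 0: leading byte 0xF0 = 11110000 → 4-byte char #1 = F0 9F 98 98.
Offset 4: leading byte 0xEF = 11101111 → 3-byte char #2 = EF 9C A6.
Offset 7: leading byte 0xD2 = 11010010 → 2-byte char #3 = D2 83.
Offset 9: leading byte 0xF0 = 11110000 → 4-byte char #4 = F0 9D AF 8F.
Offset 13: leading byte 0x4D = 01001101 → 1-byte char #5 = 4D.
Offset 14: leading byte 0xF0 = 11110000 → 4-byte char #6 = F0 9F A5 A9.
Offset 18: leading byte 0xF2 = 11110010 → 4-byte char #7 = F2 B6 8B 83.
Offset 22: leading byte 0xF0 = 11110000 → 4-byte char #8 = F0 A2 A3 BD.
Offset 26: leading byte 0xD4 = 11010100 → 2-byte char #9 = D4 82.
Leading byte 0xD4 = 11010100 matches 110xxxxx → 2-byte sequence.
Byte 1: 0xD4 = 11010100, payload 10100 (5 bits).
Byte 2: 0x82 = 10000010 (10xxxxxx ✓), payload 000010.
Concatenate: 10100000010 = 0x502 (11 bits → U+0502).

U+0502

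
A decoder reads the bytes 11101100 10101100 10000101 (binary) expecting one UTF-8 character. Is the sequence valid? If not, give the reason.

Leading byte 0xEC = 11101100 → 3-byte form.
Continuation bytes 0xAC=10101100, 0x85=10000101 all match 10xxxxxx.
Decoded value 0xCB05 is ≥ 0x800 (shortest form) and not a surrogate.

valid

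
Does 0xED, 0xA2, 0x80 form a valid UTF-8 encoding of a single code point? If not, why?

Structurally a 3-byte sequence; payload = 0xD880.
But 0xD880 is in U+D800–U+DFFF, the surrogate range. Surrogates are not Unicode scalar values and are forbidden in UTF-8.

invalid (encodes a surrogate (U+D800–U+DFFF))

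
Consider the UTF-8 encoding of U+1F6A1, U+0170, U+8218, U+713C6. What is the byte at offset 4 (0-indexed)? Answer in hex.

0xC5

U+1F6A1 → 4-byte form F0 9F 9A A1 at offsets 0–3.
U+0170 → 2-byte form C5 B0 at offsets 4–5.
Offset 4 falls in char 2's range; it's byte 1 of C5 B0 = 0xC5.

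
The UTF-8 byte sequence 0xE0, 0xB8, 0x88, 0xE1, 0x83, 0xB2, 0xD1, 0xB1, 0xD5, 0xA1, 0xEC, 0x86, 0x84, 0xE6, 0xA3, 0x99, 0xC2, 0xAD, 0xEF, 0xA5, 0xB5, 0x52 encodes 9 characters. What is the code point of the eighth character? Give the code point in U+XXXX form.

Offset 0: leading byte 0xE0 = 11100000 → 3-byte char #1 = E0 B8 88.
Offset 3: leading byte 0xE1 = 11100001 → 3-byte char #2 = E1 83 B2.
Offset 6: leading byte 0xD1 = 11010001 → 2-byte char #3 = D1 B1.
Offset 8: leading byte 0xD5 = 11010101 → 2-byte char #4 = D5 A1.
Offset 10: leading byte 0xEC = 11101100 → 3-byte char #5 = EC 86 84.
Offset 13: leading byte 0xE6 = 11100110 → 3-byte char #6 = E6 A3 99.
Offset 16: leading byte 0xC2 = 11000010 → 2-byte char #7 = C2 AD.
Offset 18: leading byte 0xEF = 11101111 → 3-byte char #8 = EF A5 B5.
Leading byte 0xEF = 11101111 matches 1110xxxx → 3-byte sequence.
Byte 1: 0xEF = 11101111, payload 1111 (4 bits).
Byte 2: 0xA5 = 10100101 (10xxxxxx ✓), payload 100101.
Byte 3: 0xB5 = 10110101 (10xxxxxx ✓), payload 110101.
Concatenate: 1111100101110101 = 0xF975 (16 bits → U+F975).

U+F975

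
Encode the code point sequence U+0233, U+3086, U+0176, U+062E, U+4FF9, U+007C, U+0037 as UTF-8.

C8 B3 E3 82 86 C5 B6 D8 AE E4 BF B9 7C 37

U+0233: 2-byte form → C8 B3.
U+3086: 3-byte form → E3 82 86.
U+0176: 2-byte form → C5 B6.
U+062E: 2-byte form → D8 AE.
U+4FF9: 3-byte form → E4 BF B9.
U+007C: 1-byte form → 7C.
U+0037: 1-byte form → 37.
Concatenated (14 bytes): C8 B3 E3 82 86 C5 B6 D8 AE E4 BF B9 7C 37.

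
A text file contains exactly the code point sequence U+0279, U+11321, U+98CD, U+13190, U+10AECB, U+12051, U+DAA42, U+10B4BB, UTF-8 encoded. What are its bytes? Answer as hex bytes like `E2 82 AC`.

U+0279: 2-byte form → C9 B9.
U+11321: 4-byte form → F0 91 8C A1.
U+98CD: 3-byte form → E9 A3 8D.
U+13190: 4-byte form → F0 93 86 90.
U+10AECB: 4-byte form → F4 8A BB 8B.
U+12051: 4-byte form → F0 92 81 91.
U+DAA42: 4-byte form → F3 9A A9 82.
U+10B4BB: 4-byte form → F4 8B 92 BB.
Concatenated (29 bytes): C9 B9 F0 91 8C A1 E9 A3 8D F0 93 86 90 F4 8A BB 8B F0 92 81 91 F3 9A A9 82 F4 8B 92 BB.

C9 B9 F0 91 8C A1 E9 A3 8D F0 93 86 90 F4 8A BB 8B F0 92 81 91 F3 9A A9 82 F4 8B 92 BB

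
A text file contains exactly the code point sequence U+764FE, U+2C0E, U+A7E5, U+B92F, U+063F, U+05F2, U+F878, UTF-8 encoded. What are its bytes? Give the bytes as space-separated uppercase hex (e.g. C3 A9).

F1 B6 93 BE E2 B0 8E EA 9F A5 EB A4 AF D8 BF D7 B2 EF A1 B8

U+764FE: 4-byte form → F1 B6 93 BE.
U+2C0E: 3-byte form → E2 B0 8E.
U+A7E5: 3-byte form → EA 9F A5.
U+B92F: 3-byte form → EB A4 AF.
U+063F: 2-byte form → D8 BF.
U+05F2: 2-byte form → D7 B2.
U+F878: 3-byte form → EF A1 B8.
Concatenated (20 bytes): F1 B6 93 BE E2 B0 8E EA 9F A5 EB A4 AF D8 BF D7 B2 EF A1 B8.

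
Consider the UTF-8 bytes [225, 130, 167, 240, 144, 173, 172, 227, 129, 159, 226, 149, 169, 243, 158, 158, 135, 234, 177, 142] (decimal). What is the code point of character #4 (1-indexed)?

Offset 0: leading byte 0xE1 = 11100001 → 3-byte char #1 = E1 82 A7.
Offset 3: leading byte 0xF0 = 11110000 → 4-byte char #2 = F0 90 AD AC.
Offset 7: leading byte 0xE3 = 11100011 → 3-byte char #3 = E3 81 9F.
Offset 10: leading byte 0xE2 = 11100010 → 3-byte char #4 = E2 95 A9.
Leading byte 0xE2 = 11100010 matches 1110xxxx → 3-byte sequence.
Byte 1: 0xE2 = 11100010, payload 0010 (4 bits).
Byte 2: 0x95 = 10010101 (10xxxxxx ✓), payload 010101.
Byte 3: 0xA9 = 10101001 (10xxxxxx ✓), payload 101001.
Concatenate: 0010010101101001 = 0x2569 (16 bits → U+2569).

U+2569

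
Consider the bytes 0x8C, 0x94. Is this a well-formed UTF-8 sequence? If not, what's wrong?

invalid (continuation byte with no leading byte)

Byte 0x8C = 10001100 has the form 10xxxxxx — a continuation byte — but there is no preceding leading byte.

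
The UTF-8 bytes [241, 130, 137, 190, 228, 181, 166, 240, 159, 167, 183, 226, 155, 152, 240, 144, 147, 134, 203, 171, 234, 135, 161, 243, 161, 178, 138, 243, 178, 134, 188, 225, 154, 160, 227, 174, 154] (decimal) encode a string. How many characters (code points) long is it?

11

Byte at offset 0: 0xF1 = 11110001 → 4-byte char (#1). Advance 4.
Byte at offset 4: 0xE4 = 11100100 → 3-byte char (#2). Advance 3.
Byte at offset 7: 0xF0 = 11110000 → 4-byte char (#3). Advance 4.
Byte at offset 11: 0xE2 = 11100010 → 3-byte char (#4). Advance 3.
Byte at offset 14: 0xF0 = 11110000 → 4-byte char (#5). Advance 4.
Byte at offset 18: 0xCB = 11001011 → 2-byte char (#6). Advance 2.
Byte at offset 20: 0xEA = 11101010 → 3-byte char (#7). Advance 3.
Byte at offset 23: 0xF3 = 11110011 → 4-byte char (#8). Advance 4.
Byte at offset 27: 0xF3 = 11110011 → 4-byte char (#9). Advance 4.
Byte at offset 31: 0xE1 = 11100001 → 3-byte char (#10). Advance 3.
Byte at offset 34: 0xE3 = 11100011 → 3-byte char (#11). Advance 3.
Reached end at offset 37 after 11 code points.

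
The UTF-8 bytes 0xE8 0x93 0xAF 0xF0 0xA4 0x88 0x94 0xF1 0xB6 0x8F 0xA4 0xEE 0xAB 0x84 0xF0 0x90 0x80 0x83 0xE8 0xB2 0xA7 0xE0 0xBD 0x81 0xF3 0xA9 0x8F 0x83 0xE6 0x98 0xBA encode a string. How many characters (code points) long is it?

Byte at offset 0: 0xE8 = 11101000 → 3-byte char (#1). Advance 3.
Byte at offset 3: 0xF0 = 11110000 → 4-byte char (#2). Advance 4.
Byte at offset 7: 0xF1 = 11110001 → 4-byte char (#3). Advance 4.
Byte at offset 11: 0xEE = 11101110 → 3-byte char (#4). Advance 3.
Byte at offset 14: 0xF0 = 11110000 → 4-byte char (#5). Advance 4.
Byte at offset 18: 0xE8 = 11101000 → 3-byte char (#6). Advance 3.
Byte at offset 21: 0xE0 = 11100000 → 3-byte char (#7). Advance 3.
Byte at offset 24: 0xF3 = 11110011 → 4-byte char (#8). Advance 4.
Byte at offset 28: 0xE6 = 11100110 → 3-byte char (#9). Advance 3.
Reached end at offset 31 after 9 code points.

9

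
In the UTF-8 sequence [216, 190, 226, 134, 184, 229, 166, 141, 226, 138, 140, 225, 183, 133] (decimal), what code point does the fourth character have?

Offset 0: leading byte 0xD8 = 11011000 → 2-byte char #1 = D8 BE.
Offset 2: leading byte 0xE2 = 11100010 → 3-byte char #2 = E2 86 B8.
Offset 5: leading byte 0xE5 = 11100101 → 3-byte char #3 = E5 A6 8D.
Offset 8: leading byte 0xE2 = 11100010 → 3-byte char #4 = E2 8A 8C.
Leading byte 0xE2 = 11100010 matches 1110xxxx → 3-byte sequence.
Byte 1: 0xE2 = 11100010, payload 0010 (4 bits).
Byte 2: 0x8A = 10001010 (10xxxxxx ✓), payload 001010.
Byte 3: 0x8C = 10001100 (10xxxxxx ✓), payload 001100.
Concatenate: 0010001010001100 = 0x228C (16 bits → U+228C).

U+228C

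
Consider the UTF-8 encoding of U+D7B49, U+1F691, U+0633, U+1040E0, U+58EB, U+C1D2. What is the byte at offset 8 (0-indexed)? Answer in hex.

0xD8

U+D7B49 → 4-byte form F3 97 AD 89 at offsets 0–3.
U+1F691 → 4-byte form F0 9F 9A 91 at offsets 4–7.
U+0633 → 2-byte form D8 B3 at offsets 8–9.
Offset 8 falls in char 3's range; it's byte 1 of D8 B3 = 0xD8.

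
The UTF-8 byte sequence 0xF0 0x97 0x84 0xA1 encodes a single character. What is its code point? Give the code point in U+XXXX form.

U+17121

Leading byte 0xF0 = 11110000 matches 11110xxx → 4-byte sequence.
Byte 1: 0xF0 = 11110000, payload 000 (3 bits).
Byte 2: 0x97 = 10010111 (10xxxxxx ✓), payload 010111.
Byte 3: 0x84 = 10000100 (10xxxxxx ✓), payload 000100.
Byte 4: 0xA1 = 10100001 (10xxxxxx ✓), payload 100001.
Concatenate: 000010111000100100001 = 0x17121 (21 bits → U+17121).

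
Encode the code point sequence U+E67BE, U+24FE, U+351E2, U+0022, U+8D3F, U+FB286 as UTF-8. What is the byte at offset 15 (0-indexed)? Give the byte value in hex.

0xF3

U+E67BE → 4-byte form F3 A6 9E BE at offsets 0–3.
U+24FE → 3-byte form E2 93 BE at offsets 4–6.
U+351E2 → 4-byte form F0 B5 87 A2 at offsets 7–10.
U+0022 → 1-byte form 22 at offsets 11–11.
U+8D3F → 3-byte form E8 B4 BF at offsets 12–14.
U+FB286 → 4-byte form F3 BB 8A 86 at offsets 15–18.
Offset 15 falls in char 6's range; it's byte 1 of F3 BB 8A 86 = 0xF3.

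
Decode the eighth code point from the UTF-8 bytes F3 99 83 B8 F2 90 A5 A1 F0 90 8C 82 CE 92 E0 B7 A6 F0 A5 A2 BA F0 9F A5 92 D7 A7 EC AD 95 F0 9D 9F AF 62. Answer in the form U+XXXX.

Offset 0: leading byte 0xF3 = 11110011 → 4-byte char #1 = F3 99 83 B8.
Offset 4: leading byte 0xF2 = 11110010 → 4-byte char #2 = F2 90 A5 A1.
Offset 8: leading byte 0xF0 = 11110000 → 4-byte char #3 = F0 90 8C 82.
Offset 12: leading byte 0xCE = 11001110 → 2-byte char #4 = CE 92.
Offset 14: leading byte 0xE0 = 11100000 → 3-byte char #5 = E0 B7 A6.
Offset 17: leading byte 0xF0 = 11110000 → 4-byte char #6 = F0 A5 A2 BA.
Offset 21: leading byte 0xF0 = 11110000 → 4-byte char #7 = F0 9F A5 92.
Offset 25: leading byte 0xD7 = 11010111 → 2-byte char #8 = D7 A7.
Leading byte 0xD7 = 11010111 matches 110xxxxx → 2-byte sequence.
Byte 1: 0xD7 = 11010111, payload 10111 (5 bits).
Byte 2: 0xA7 = 10100111 (10xxxxxx ✓), payload 100111.
Concatenate: 10111100111 = 0x5E7 (11 bits → U+05E7).

U+05E7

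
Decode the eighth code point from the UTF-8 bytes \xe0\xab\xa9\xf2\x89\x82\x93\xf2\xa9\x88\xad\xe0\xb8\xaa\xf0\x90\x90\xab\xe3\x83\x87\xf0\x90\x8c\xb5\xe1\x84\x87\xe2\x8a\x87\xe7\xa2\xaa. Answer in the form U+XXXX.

Offset 0: leading byte 0xE0 = 11100000 → 3-byte char #1 = E0 AB A9.
Offset 3: leading byte 0xF2 = 11110010 → 4-byte char #2 = F2 89 82 93.
Offset 7: leading byte 0xF2 = 11110010 → 4-byte char #3 = F2 A9 88 AD.
Offset 11: leading byte 0xE0 = 11100000 → 3-byte char #4 = E0 B8 AA.
Offset 14: leading byte 0xF0 = 11110000 → 4-byte char #5 = F0 90 90 AB.
Offset 18: leading byte 0xE3 = 11100011 → 3-byte char #6 = E3 83 87.
Offset 21: leading byte 0xF0 = 11110000 → 4-byte char #7 = F0 90 8C B5.
Offset 25: leading byte 0xE1 = 11100001 → 3-byte char #8 = E1 84 87.
Leading byte 0xE1 = 11100001 matches 1110xxxx → 3-byte sequence.
Byte 1: 0xE1 = 11100001, payload 0001 (4 bits).
Byte 2: 0x84 = 10000100 (10xxxxxx ✓), payload 000100.
Byte 3: 0x87 = 10000111 (10xxxxxx ✓), payload 000111.
Concatenate: 0001000100000111 = 0x1107 (16 bits → U+1107).

U+1107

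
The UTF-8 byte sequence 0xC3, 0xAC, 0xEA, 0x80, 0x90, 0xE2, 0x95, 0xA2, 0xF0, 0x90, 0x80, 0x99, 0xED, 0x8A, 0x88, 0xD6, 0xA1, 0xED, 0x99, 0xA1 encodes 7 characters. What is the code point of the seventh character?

Offset 0: leading byte 0xC3 = 11000011 → 2-byte char #1 = C3 AC.
Offset 2: leading byte 0xEA = 11101010 → 3-byte char #2 = EA 80 90.
Offset 5: leading byte 0xE2 = 11100010 → 3-byte char #3 = E2 95 A2.
Offset 8: leading byte 0xF0 = 11110000 → 4-byte char #4 = F0 90 80 99.
Offset 12: leading byte 0xED = 11101101 → 3-byte char #5 = ED 8A 88.
Offset 15: leading byte 0xD6 = 11010110 → 2-byte char #6 = D6 A1.
Offset 17: leading byte 0xED = 11101101 → 3-byte char #7 = ED 99 A1.
Leading byte 0xED = 11101101 matches 1110xxxx → 3-byte sequence.
Byte 1: 0xED = 11101101, payload 1101 (4 bits).
Byte 2: 0x99 = 10011001 (10xxxxxx ✓), payload 011001.
Byte 3: 0xA1 = 10100001 (10xxxxxx ✓), payload 100001.
Concatenate: 1101011001100001 = 0xD661 (16 bits → U+D661).

U+D661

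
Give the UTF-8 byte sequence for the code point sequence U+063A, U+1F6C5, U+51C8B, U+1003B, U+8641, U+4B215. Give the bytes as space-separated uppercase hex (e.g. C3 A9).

D8 BA F0 9F 9B 85 F1 91 B2 8B F0 90 80 BB E8 99 81 F1 8B 88 95

U+063A: 2-byte form → D8 BA.
U+1F6C5: 4-byte form → F0 9F 9B 85.
U+51C8B: 4-byte form → F1 91 B2 8B.
U+1003B: 4-byte form → F0 90 80 BB.
U+8641: 3-byte form → E8 99 81.
U+4B215: 4-byte form → F1 8B 88 95.
Concatenated (21 bytes): D8 BA F0 9F 9B 85 F1 91 B2 8B F0 90 80 BB E8 99 81 F1 8B 88 95.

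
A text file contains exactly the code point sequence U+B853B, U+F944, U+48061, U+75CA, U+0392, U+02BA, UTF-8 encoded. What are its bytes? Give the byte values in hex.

F2 B8 94 BB EF A5 84 F1 88 81 A1 E7 97 8A CE 92 CA BA

U+B853B: 4-byte form → F2 B8 94 BB.
U+F944: 3-byte form → EF A5 84.
U+48061: 4-byte form → F1 88 81 A1.
U+75CA: 3-byte form → E7 97 8A.
U+0392: 2-byte form → CE 92.
U+02BA: 2-byte form → CA BA.
Concatenated (18 bytes): F2 B8 94 BB EF A5 84 F1 88 81 A1 E7 97 8A CE 92 CA BA.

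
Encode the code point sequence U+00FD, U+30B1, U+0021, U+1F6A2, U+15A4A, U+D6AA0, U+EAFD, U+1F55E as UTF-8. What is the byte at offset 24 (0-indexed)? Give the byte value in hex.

0x9E

U+00FD → 2-byte form C3 BD at offsets 0–1.
U+30B1 → 3-byte form E3 82 B1 at offsets 2–4.
U+0021 → 1-byte form 21 at offsets 5–5.
U+1F6A2 → 4-byte form F0 9F 9A A2 at offsets 6–9.
U+15A4A → 4-byte form F0 95 A9 8A at offsets 10–13.
U+D6AA0 → 4-byte form F3 96 AA A0 at offsets 14–17.
U+EAFD → 3-byte form EE AB BD at offsets 18–20.
U+1F55E → 4-byte form F0 9F 95 9E at offsets 21–24.
Offset 24 falls in char 8's range; it's byte 4 of F0 9F 95 9E = 0x9E.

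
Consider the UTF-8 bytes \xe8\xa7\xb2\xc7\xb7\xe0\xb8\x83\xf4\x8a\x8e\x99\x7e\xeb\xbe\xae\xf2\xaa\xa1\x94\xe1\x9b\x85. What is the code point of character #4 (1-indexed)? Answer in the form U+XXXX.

Offset 0: leading byte 0xE8 = 11101000 → 3-byte char #1 = E8 A7 B2.
Offset 3: leading byte 0xC7 = 11000111 → 2-byte char #2 = C7 B7.
Offset 5: leading byte 0xE0 = 11100000 → 3-byte char #3 = E0 B8 83.
Offset 8: leading byte 0xF4 = 11110100 → 4-byte char #4 = F4 8A 8E 99.
Leading byte 0xF4 = 11110100 matches 11110xxx → 4-byte sequence.
Byte 1: 0xF4 = 11110100, payload 100 (3 bits).
Byte 2: 0x8A = 10001010 (10xxxxxx ✓), payload 001010.
Byte 3: 0x8E = 10001110 (10xxxxxx ✓), payload 001110.
Byte 4: 0x99 = 10011001 (10xxxxxx ✓), payload 011001.
Concatenate: 100001010001110011001 = 0x10A399 (21 bits → U+10A399).

U+10A399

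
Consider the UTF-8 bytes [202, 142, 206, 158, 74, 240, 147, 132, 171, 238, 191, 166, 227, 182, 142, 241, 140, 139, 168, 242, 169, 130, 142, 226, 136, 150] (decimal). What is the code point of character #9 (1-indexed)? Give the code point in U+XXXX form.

Offset 0: leading byte 0xCA = 11001010 → 2-byte char #1 = CA 8E.
Offset 2: leading byte 0xCE = 11001110 → 2-byte char #2 = CE 9E.
Offset 4: leading byte 0x4A = 01001010 → 1-byte char #3 = 4A.
Offset 5: leading byte 0xF0 = 11110000 → 4-byte char #4 = F0 93 84 AB.
Offset 9: leading byte 0xEE = 11101110 → 3-byte char #5 = EE BF A6.
Offset 12: leading byte 0xE3 = 11100011 → 3-byte char #6 = E3 B6 8E.
Offset 15: leading byte 0xF1 = 11110001 → 4-byte char #7 = F1 8C 8B A8.
Offset 19: leading byte 0xF2 = 11110010 → 4-byte char #8 = F2 A9 82 8E.
Offset 23: leading byte 0xE2 = 11100010 → 3-byte char #9 = E2 88 96.
Leading byte 0xE2 = 11100010 matches 1110xxxx → 3-byte sequence.
Byte 1: 0xE2 = 11100010, payload 0010 (4 bits).
Byte 2: 0x88 = 10001000 (10xxxxxx ✓), payload 001000.
Byte 3: 0x96 = 10010110 (10xxxxxx ✓), payload 010110.
Concatenate: 0010001000010110 = 0x2216 (16 bits → U+2216).

U+2216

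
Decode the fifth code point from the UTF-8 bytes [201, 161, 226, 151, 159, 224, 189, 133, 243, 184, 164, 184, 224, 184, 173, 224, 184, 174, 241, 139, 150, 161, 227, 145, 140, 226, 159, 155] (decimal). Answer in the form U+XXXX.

U+0E2D

Offset 0: leading byte 0xC9 = 11001001 → 2-byte char #1 = C9 A1.
Offset 2: leading byte 0xE2 = 11100010 → 3-byte char #2 = E2 97 9F.
Offset 5: leading byte 0xE0 = 11100000 → 3-byte char #3 = E0 BD 85.
Offset 8: leading byte 0xF3 = 11110011 → 4-byte char #4 = F3 B8 A4 B8.
Offset 12: leading byte 0xE0 = 11100000 → 3-byte char #5 = E0 B8 AD.
Leading byte 0xE0 = 11100000 matches 1110xxxx → 3-byte sequence.
Byte 1: 0xE0 = 11100000, payload 0000 (4 bits).
Byte 2: 0xB8 = 10111000 (10xxxxxx ✓), payload 111000.
Byte 3: 0xAD = 10101101 (10xxxxxx ✓), payload 101101.
Concatenate: 0000111000101101 = 0xE2D (16 bits → U+0E2D).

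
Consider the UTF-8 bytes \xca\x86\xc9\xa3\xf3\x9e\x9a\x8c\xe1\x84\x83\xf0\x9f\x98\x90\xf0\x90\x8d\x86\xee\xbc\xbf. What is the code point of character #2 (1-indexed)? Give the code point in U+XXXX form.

U+0263

Offset 0: leading byte 0xCA = 11001010 → 2-byte char #1 = CA 86.
Offset 2: leading byte 0xC9 = 11001001 → 2-byte char #2 = C9 A3.
Leading byte 0xC9 = 11001001 matches 110xxxxx → 2-byte sequence.
Byte 1: 0xC9 = 11001001, payload 01001 (5 bits).
Byte 2: 0xA3 = 10100011 (10xxxxxx ✓), payload 100011.
Concatenate: 01001100011 = 0x263 (11 bits → U+0263).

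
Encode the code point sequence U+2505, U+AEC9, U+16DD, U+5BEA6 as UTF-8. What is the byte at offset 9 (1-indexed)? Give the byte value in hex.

0x9D

1-indexed offset 9 is 0-indexed offset 8.
U+2505 → 3-byte form E2 94 85 at offsets 0–2.
U+AEC9 → 3-byte form EA BB 89 at offsets 3–5.
U+16DD → 3-byte form E1 9B 9D at offsets 6–8.
Offset 8 falls in char 3's range; it's byte 3 of E1 9B 9D = 0x9D.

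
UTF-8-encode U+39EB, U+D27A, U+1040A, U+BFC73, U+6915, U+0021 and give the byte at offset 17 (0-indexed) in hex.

0x21

U+39EB → 3-byte form E3 A7 AB at offsets 0–2.
U+D27A → 3-byte form ED 89 BA at offsets 3–5.
U+1040A → 4-byte form F0 90 90 8A at offsets 6–9.
U+BFC73 → 4-byte form F2 BF B1 B3 at offsets 10–13.
U+6915 → 3-byte form E6 A4 95 at offsets 14–16.
U+0021 → 1-byte form 21 at offsets 17–17.
Offset 17 falls in char 6's range; it's byte 1 of 21 = 0x21.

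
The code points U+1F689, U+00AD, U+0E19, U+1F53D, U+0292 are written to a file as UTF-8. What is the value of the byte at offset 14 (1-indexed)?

1-indexed offset 14 is 0-indexed offset 13.
U+1F689 → 4-byte form F0 9F 9A 89 at offsets 0–3.
U+00AD → 2-byte form C2 AD at offsets 4–5.
U+0E19 → 3-byte form E0 B8 99 at offsets 6–8.
U+1F53D → 4-byte form F0 9F 94 BD at offsets 9–12.
U+0292 → 2-byte form CA 92 at offsets 13–14.
Offset 13 falls in char 5's range; it's byte 1 of CA 92 = 0xCA.

0xCA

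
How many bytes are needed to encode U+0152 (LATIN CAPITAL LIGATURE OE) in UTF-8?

2

U+0152 = 0x152. UTF-8 uses 1 byte below 0x80, 2 below 0x800, 3 below 0x10000, 4 up to 0x10FFFF. 0x152 is in U+0080–U+07FF → 2 bytes.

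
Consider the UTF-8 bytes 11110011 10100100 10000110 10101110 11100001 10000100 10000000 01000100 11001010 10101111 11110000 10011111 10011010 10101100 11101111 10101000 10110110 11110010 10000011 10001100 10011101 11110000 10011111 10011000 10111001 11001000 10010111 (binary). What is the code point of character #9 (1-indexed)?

Offset 0: leading byte 0xF3 = 11110011 → 4-byte char #1 = F3 A4 86 AE.
Offset 4: leading byte 0xE1 = 11100001 → 3-byte char #2 = E1 84 80.
Offset 7: leading byte 0x44 = 01000100 → 1-byte char #3 = 44.
Offset 8: leading byte 0xCA = 11001010 → 2-byte char #4 = CA AF.
Offset 10: leading byte 0xF0 = 11110000 → 4-byte char #5 = F0 9F 9A AC.
Offset 14: leading byte 0xEF = 11101111 → 3-byte char #6 = EF A8 B6.
Offset 17: leading byte 0xF2 = 11110010 → 4-byte char #7 = F2 83 8C 9D.
Offset 21: leading byte 0xF0 = 11110000 → 4-byte char #8 = F0 9F 98 B9.
Offset 25: leading byte 0xC8 = 11001000 → 2-byte char #9 = C8 97.
Leading byte 0xC8 = 11001000 matches 110xxxxx → 2-byte sequence.
Byte 1: 0xC8 = 11001000, payload 01000 (5 bits).
Byte 2: 0x97 = 10010111 (10xxxxxx ✓), payload 010111.
Concatenate: 01000010111 = 0x217 (11 bits → U+0217).

U+0217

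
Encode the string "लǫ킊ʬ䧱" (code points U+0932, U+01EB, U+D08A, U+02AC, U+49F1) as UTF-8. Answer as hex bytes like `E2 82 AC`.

E0 A4 B2 C7 AB ED 82 8A CA AC E4 A7 B1

U+0932: 3-byte form → E0 A4 B2.
U+01EB: 2-byte form → C7 AB.
U+D08A: 3-byte form → ED 82 8A.
U+02AC: 2-byte form → CA AC.
U+49F1: 3-byte form → E4 A7 B1.
Concatenated (13 bytes): E0 A4 B2 C7 AB ED 82 8A CA AC E4 A7 B1.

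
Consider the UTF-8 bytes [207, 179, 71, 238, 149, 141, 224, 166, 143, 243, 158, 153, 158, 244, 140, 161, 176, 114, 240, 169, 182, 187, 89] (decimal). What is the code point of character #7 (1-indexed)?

Offset 0: leading byte 0xCF = 11001111 → 2-byte char #1 = CF B3.
Offset 2: leading byte 0x47 = 01000111 → 1-byte char #2 = 47.
Offset 3: leading byte 0xEE = 11101110 → 3-byte char #3 = EE 95 8D.
Offset 6: leading byte 0xE0 = 11100000 → 3-byte char #4 = E0 A6 8F.
Offset 9: leading byte 0xF3 = 11110011 → 4-byte char #5 = F3 9E 99 9E.
Offset 13: leading byte 0xF4 = 11110100 → 4-byte char #6 = F4 8C A1 B0.
Offset 17: leading byte 0x72 = 01110010 → 1-byte char #7 = 72.
Leading byte 0x72 = 01110010 matches 0xxxxxxx → 1-byte sequence.
Byte 1: 0x72 = 01110010, payload 1110010 (7 bits).
Concatenate: 1110010 = 0x72 (7 bits → U+0072).

U+0072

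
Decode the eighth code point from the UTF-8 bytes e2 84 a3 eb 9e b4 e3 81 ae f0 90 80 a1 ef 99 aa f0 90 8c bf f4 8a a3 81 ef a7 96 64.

Offset 0: leading byte 0xE2 = 11100010 → 3-byte char #1 = E2 84 A3.
Offset 3: leading byte 0xEB = 11101011 → 3-byte char #2 = EB 9E B4.
Offset 6: leading byte 0xE3 = 11100011 → 3-byte char #3 = E3 81 AE.
Offset 9: leading byte 0xF0 = 11110000 → 4-byte char #4 = F0 90 80 A1.
Offset 13: leading byte 0xEF = 11101111 → 3-byte char #5 = EF 99 AA.
Offset 16: leading byte 0xF0 = 11110000 → 4-byte char #6 = F0 90 8C BF.
Offset 20: leading byte 0xF4 = 11110100 → 4-byte char #7 = F4 8A A3 81.
Offset 24: leading byte 0xEF = 11101111 → 3-byte char #8 = EF A7 96.
Leading byte 0xEF = 11101111 matches 1110xxxx → 3-byte sequence.
Byte 1: 0xEF = 11101111, payload 1111 (4 bits).
Byte 2: 0xA7 = 10100111 (10xxxxxx ✓), payload 100111.
Byte 3: 0x96 = 10010110 (10xxxxxx ✓), payload 010110.
Concatenate: 1111100111010110 = 0xF9D6 (16 bits → U+F9D6).

U+F9D6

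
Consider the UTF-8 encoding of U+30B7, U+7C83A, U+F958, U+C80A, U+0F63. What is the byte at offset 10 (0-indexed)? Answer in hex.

U+30B7 → 3-byte form E3 82 B7 at offsets 0–2.
U+7C83A → 4-byte form F1 BC A0 BA at offsets 3–6.
U+F958 → 3-byte form EF A5 98 at offsets 7–9.
U+C80A → 3-byte form EC A0 8A at offsets 10–12.
Offset 10 falls in char 4's range; it's byte 1 of EC A0 8A = 0xEC.

0xEC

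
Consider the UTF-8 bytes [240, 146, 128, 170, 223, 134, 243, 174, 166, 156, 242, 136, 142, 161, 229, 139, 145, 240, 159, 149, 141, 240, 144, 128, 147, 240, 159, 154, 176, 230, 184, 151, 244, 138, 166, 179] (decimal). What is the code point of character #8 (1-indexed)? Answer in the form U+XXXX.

Offset 0: leading byte 0xF0 = 11110000 → 4-byte char #1 = F0 92 80 AA.
Offset 4: leading byte 0xDF = 11011111 → 2-byte char #2 = DF 86.
Offset 6: leading byte 0xF3 = 11110011 → 4-byte char #3 = F3 AE A6 9C.
Offset 10: leading byte 0xF2 = 11110010 → 4-byte char #4 = F2 88 8E A1.
Offset 14: leading byte 0xE5 = 11100101 → 3-byte char #5 = E5 8B 91.
Offset 17: leading byte 0xF0 = 11110000 → 4-byte char #6 = F0 9F 95 8D.
Offset 21: leading byte 0xF0 = 11110000 → 4-byte char #7 = F0 90 80 93.
Offset 25: leading byte 0xF0 = 11110000 → 4-byte char #8 = F0 9F 9A B0.
Leading byte 0xF0 = 11110000 matches 11110xxx → 4-byte sequence.
Byte 1: 0xF0 = 11110000, payload 000 (3 bits).
Byte 2: 0x9F = 10011111 (10xxxxxx ✓), payload 011111.
Byte 3: 0x9A = 10011010 (10xxxxxx ✓), payload 011010.
Byte 4: 0xB0 = 10110000 (10xxxxxx ✓), payload 110000.
Concatenate: 000011111011010110000 = 0x1F6B0 (21 bits → U+1F6B0).

U+1F6B0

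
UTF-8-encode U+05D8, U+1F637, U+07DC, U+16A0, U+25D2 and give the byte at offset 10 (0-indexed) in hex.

0xA0

U+05D8 → 2-byte form D7 98 at offsets 0–1.
U+1F637 → 4-byte form F0 9F 98 B7 at offsets 2–5.
U+07DC → 2-byte form DF 9C at offsets 6–7.
U+16A0 → 3-byte form E1 9A A0 at offsets 8–10.
Offset 10 falls in char 4's range; it's byte 3 of E1 9A A0 = 0xA0.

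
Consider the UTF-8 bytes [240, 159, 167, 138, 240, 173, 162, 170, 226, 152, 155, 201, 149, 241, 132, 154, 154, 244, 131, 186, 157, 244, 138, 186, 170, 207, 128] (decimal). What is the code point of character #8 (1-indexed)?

Offset 0: leading byte 0xF0 = 11110000 → 4-byte char #1 = F0 9F A7 8A.
Offset 4: leading byte 0xF0 = 11110000 → 4-byte char #2 = F0 AD A2 AA.
Offset 8: leading byte 0xE2 = 11100010 → 3-byte char #3 = E2 98 9B.
Offset 11: leading byte 0xC9 = 11001001 → 2-byte char #4 = C9 95.
Offset 13: leading byte 0xF1 = 11110001 → 4-byte char #5 = F1 84 9A 9A.
Offset 17: leading byte 0xF4 = 11110100 → 4-byte char #6 = F4 83 BA 9D.
Offset 21: leading byte 0xF4 = 11110100 → 4-byte char #7 = F4 8A BA AA.
Offset 25: leading byte 0xCF = 11001111 → 2-byte char #8 = CF 80.
Leading byte 0xCF = 11001111 matches 110xxxxx → 2-byte sequence.
Byte 1: 0xCF = 11001111, payload 01111 (5 bits).
Byte 2: 0x80 = 10000000 (10xxxxxx ✓), payload 000000.
Concatenate: 01111000000 = 0x3C0 (11 bits → U+03C0).

U+03C0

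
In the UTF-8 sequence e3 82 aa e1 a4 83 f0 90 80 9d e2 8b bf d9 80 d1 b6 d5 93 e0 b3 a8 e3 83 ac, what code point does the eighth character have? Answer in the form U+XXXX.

U+0CE8

Offset 0: leading byte 0xE3 = 11100011 → 3-byte char #1 = E3 82 AA.
Offset 3: leading byte 0xE1 = 11100001 → 3-byte char #2 = E1 A4 83.
Offset 6: leading byte 0xF0 = 11110000 → 4-byte char #3 = F0 90 80 9D.
Offset 10: leading byte 0xE2 = 11100010 → 3-byte char #4 = E2 8B BF.
Offset 13: leading byte 0xD9 = 11011001 → 2-byte char #5 = D9 80.
Offset 15: leading byte 0xD1 = 11010001 → 2-byte char #6 = D1 B6.
Offset 17: leading byte 0xD5 = 11010101 → 2-byte char #7 = D5 93.
Offset 19: leading byte 0xE0 = 11100000 → 3-byte char #8 = E0 B3 A8.
Leading byte 0xE0 = 11100000 matches 1110xxxx → 3-byte sequence.
Byte 1: 0xE0 = 11100000, payload 0000 (4 bits).
Byte 2: 0xB3 = 10110011 (10xxxxxx ✓), payload 110011.
Byte 3: 0xA8 = 10101000 (10xxxxxx ✓), payload 101000.
Concatenate: 0000110011101000 = 0xCE8 (16 bits → U+0CE8).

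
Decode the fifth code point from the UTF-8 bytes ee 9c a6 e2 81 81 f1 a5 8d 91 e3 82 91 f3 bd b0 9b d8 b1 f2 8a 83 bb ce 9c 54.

U+FDC1B

Offset 0: leading byte 0xEE = 11101110 → 3-byte char #1 = EE 9C A6.
Offset 3: leading byte 0xE2 = 11100010 → 3-byte char #2 = E2 81 81.
Offset 6: leading byte 0xF1 = 11110001 → 4-byte char #3 = F1 A5 8D 91.
Offset 10: leading byte 0xE3 = 11100011 → 3-byte char #4 = E3 82 91.
Offset 13: leading byte 0xF3 = 11110011 → 4-byte char #5 = F3 BD B0 9B.
Leading byte 0xF3 = 11110011 matches 11110xxx → 4-byte sequence.
Byte 1: 0xF3 = 11110011, payload 011 (3 bits).
Byte 2: 0xBD = 10111101 (10xxxxxx ✓), payload 111101.
Byte 3: 0xB0 = 10110000 (10xxxxxx ✓), payload 110000.
Byte 4: 0x9B = 10011011 (10xxxxxx ✓), payload 011011.
Concatenate: 011111101110000011011 = 0xFDC1B (21 bits → U+FDC1B).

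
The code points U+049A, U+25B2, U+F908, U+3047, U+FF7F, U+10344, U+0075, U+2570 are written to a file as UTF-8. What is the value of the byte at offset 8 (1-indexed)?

0x88

1-indexed offset 8 is 0-indexed offset 7.
U+049A → 2-byte form D2 9A at offsets 0–1.
U+25B2 → 3-byte form E2 96 B2 at offsets 2–4.
U+F908 → 3-byte form EF A4 88 at offsets 5–7.
Offset 7 falls in char 3's range; it's byte 3 of EF A4 88 = 0x88.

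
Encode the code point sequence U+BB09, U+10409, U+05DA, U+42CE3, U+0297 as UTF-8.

EB AC 89 F0 90 90 89 D7 9A F1 82 B3 A3 CA 97

U+BB09: 3-byte form → EB AC 89.
U+10409: 4-byte form → F0 90 90 89.
U+05DA: 2-byte form → D7 9A.
U+42CE3: 4-byte form → F1 82 B3 A3.
U+0297: 2-byte form → CA 97.
Concatenated (15 bytes): EB AC 89 F0 90 90 89 D7 9A F1 82 B3 A3 CA 97.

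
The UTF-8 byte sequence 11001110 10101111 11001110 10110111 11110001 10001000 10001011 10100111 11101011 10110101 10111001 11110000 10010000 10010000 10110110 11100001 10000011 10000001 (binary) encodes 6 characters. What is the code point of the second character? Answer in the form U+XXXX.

Offset 0: leading byte 0xCE = 11001110 → 2-byte char #1 = CE AF.
Offset 2: leading byte 0xCE = 11001110 → 2-byte char #2 = CE B7.
Leading byte 0xCE = 11001110 matches 110xxxxx → 2-byte sequence.
Byte 1: 0xCE = 11001110, payload 01110 (5 bits).
Byte 2: 0xB7 = 10110111 (10xxxxxx ✓), payload 110111.
Concatenate: 01110110111 = 0x3B7 (11 bits → U+03B7).

U+03B7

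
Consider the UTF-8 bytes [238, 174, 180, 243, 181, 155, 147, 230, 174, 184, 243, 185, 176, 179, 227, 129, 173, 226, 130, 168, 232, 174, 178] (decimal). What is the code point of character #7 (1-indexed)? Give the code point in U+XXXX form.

Offset 0: leading byte 0xEE = 11101110 → 3-byte char #1 = EE AE B4.
Offset 3: leading byte 0xF3 = 11110011 → 4-byte char #2 = F3 B5 9B 93.
Offset 7: leading byte 0xE6 = 11100110 → 3-byte char #3 = E6 AE B8.
Offset 10: leading byte 0xF3 = 11110011 → 4-byte char #4 = F3 B9 B0 B3.
Offset 14: leading byte 0xE3 = 11100011 → 3-byte char #5 = E3 81 AD.
Offset 17: leading byte 0xE2 = 11100010 → 3-byte char #6 = E2 82 A8.
Offset 20: leading byte 0xE8 = 11101000 → 3-byte char #7 = E8 AE B2.
Leading byte 0xE8 = 11101000 matches 1110xxxx → 3-byte sequence.
Byte 1: 0xE8 = 11101000, payload 1000 (4 bits).
Byte 2: 0xAE = 10101110 (10xxxxxx ✓), payload 101110.
Byte 3: 0xB2 = 10110010 (10xxxxxx ✓), payload 110010.
Concatenate: 1000101110110010 = 0x8BB2 (16 bits → U+8BB2).

U+8BB2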